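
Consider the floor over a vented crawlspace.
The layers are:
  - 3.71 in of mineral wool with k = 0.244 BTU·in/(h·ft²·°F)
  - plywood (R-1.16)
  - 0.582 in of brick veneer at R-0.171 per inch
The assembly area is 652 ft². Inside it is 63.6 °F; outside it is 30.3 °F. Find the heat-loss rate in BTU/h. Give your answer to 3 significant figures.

1320 BTU/h

3.71/0.244 = 15.2
0.582 × 0.171 = 0.09952
R_total = 15.2 + 1.16 + 0.09952 = 16.46 ft²·°F·h/BTU
Q = A·ΔT/R = 652 × (63.6 − 30.3) / 16.46 = 1319 BTU/h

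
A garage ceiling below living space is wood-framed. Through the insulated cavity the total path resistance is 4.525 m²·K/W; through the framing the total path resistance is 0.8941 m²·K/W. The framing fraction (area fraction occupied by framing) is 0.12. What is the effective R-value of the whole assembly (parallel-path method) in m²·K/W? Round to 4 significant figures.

3.042 m²·K/W

U_eff = 0.88/4.525 + 0.12/0.8941 = 0.19448 + 0.13421 = 0.32869
R_eff = 1/U_eff = 3.0424 m²·K/W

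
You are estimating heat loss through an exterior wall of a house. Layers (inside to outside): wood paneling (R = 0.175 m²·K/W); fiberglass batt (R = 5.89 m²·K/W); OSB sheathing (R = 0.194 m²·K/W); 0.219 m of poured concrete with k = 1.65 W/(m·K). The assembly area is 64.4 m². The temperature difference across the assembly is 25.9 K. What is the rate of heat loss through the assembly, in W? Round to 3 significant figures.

261 W

0.219/1.65 = 0.1327
R_total = 0.175 + 5.89 + 0.194 + 0.1327 = 6.392 m²·K/W
Q = A·ΔT/R = 64.4 × 25.9 / 6.392 = 261 W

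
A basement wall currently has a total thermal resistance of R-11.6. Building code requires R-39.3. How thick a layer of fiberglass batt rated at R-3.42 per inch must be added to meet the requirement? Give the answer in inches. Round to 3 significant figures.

8.10 in

ΔR = 39.3 − 11.6 = 27.7 ft²·°F·h/BTU
L = ΔR / (R/in) = 27.7/3.42 = 8.099 in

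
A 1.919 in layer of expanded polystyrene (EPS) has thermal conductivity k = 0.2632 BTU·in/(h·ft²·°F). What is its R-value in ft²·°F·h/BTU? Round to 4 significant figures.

R = L/k = 1.919/0.2632 = 7.291 ft²·°F·h/BTU

7.291 ft²·°F·h/BTU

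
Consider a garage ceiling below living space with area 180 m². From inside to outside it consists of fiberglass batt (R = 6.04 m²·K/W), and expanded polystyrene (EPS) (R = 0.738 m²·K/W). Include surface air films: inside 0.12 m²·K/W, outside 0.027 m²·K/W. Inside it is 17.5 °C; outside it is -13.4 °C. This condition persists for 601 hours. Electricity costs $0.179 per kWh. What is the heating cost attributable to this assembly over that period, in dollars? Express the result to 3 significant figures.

86.4 dollars

R_total = 0.12 + 6.04 + 0.738 + 0.027 = 6.925 m²·K/W
Q = 180 × (17.5 − (-13.4)) / 6.925 = 803.2 W
E = 803.2 W × 601 h / 1000 = 482.7 kWh
Cost = 482.7 × 0.179 = $86.4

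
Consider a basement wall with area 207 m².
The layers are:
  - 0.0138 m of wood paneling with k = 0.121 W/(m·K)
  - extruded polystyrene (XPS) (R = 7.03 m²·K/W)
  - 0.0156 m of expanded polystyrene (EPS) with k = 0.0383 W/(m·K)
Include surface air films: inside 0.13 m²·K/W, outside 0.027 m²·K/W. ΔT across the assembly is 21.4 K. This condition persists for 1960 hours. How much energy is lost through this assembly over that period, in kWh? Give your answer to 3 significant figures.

0.0138/0.121 = 0.114
0.0156/0.0383 = 0.4073
R_total = 0.13 + 0.114 + 7.03 + 0.4073 + 0.027 = 7.708 m²·K/W
Q = 207 × 21.4 / 7.708 = 574.7 W
E = 574.7 W × 1960 h / 1000 = 1126 kWh

1130 kWh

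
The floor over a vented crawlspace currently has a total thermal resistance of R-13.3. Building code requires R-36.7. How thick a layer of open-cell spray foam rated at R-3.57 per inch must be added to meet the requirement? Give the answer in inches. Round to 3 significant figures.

ΔR = 36.7 − 13.3 = 23.4 ft²·°F·h/BTU
L = ΔR / (R/in) = 23.4/3.57 = 6.555 in

6.55 in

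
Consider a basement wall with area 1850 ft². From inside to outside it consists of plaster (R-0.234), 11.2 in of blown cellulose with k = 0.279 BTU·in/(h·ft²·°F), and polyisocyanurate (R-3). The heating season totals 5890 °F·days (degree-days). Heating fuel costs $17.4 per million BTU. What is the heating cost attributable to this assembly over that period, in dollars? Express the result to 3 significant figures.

11.2/0.279 = 40.14
R_total = 0.234 + 40.14 + 3 = 43.38 ft²·°F·h/BTU
E = A × HDD × 24 / R = 1850 × 5890 × 24 / 43.38 = 6029000 BTU
Cost = 6029000/10⁶ × 17.4 = $104.9

105 dollars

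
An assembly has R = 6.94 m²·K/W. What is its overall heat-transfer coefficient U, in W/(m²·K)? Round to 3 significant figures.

U = 1/R = 1/6.94 = 0.1441

0.144 W/(m²·K)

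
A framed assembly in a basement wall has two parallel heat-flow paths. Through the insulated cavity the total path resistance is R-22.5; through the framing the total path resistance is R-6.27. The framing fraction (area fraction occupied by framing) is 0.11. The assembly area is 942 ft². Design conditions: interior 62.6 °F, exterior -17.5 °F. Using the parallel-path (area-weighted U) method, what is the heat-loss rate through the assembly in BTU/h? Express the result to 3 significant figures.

U_eff = 0.89/22.5 + 0.11/6.27 = 0.03956 + 0.01754 = 0.0571
R_eff = 1/U_eff = 17.51 ft²·°F·h/BTU
Q = 942 × (62.6 − (-17.5)) / 17.51 = 4308 BTU/h

4310 BTU/h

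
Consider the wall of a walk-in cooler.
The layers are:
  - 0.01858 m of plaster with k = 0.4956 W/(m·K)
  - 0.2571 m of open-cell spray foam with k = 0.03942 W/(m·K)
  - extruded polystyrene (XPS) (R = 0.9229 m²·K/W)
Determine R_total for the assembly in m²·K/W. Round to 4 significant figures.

7.482 m²·K/W

0.01858/0.4956 = 0.03749
0.2571/0.03942 = 6.5221
R_total = 0.03749 + 6.5221 + 0.9229 = 7.4825 m²·K/W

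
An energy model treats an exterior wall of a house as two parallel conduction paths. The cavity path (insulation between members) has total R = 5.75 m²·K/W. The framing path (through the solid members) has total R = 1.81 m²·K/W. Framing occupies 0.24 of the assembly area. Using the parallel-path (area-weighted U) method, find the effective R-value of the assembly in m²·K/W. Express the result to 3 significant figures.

U_eff = 0.76/5.75 + 0.24/1.81 = 0.1322 + 0.1326 = 0.2648
R_eff = 1/U_eff = 3.777 m²·K/W

3.78 m²·K/W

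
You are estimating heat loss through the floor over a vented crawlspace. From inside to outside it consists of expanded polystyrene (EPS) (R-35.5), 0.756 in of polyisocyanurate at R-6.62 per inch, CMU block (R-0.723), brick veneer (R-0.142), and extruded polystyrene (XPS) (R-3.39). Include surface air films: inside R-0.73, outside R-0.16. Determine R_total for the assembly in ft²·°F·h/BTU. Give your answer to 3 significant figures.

45.6 ft²·°F·h/BTU

0.756 × 6.62 = 5.005
R_total = 0.73 + 35.5 + 5.005 + 0.723 + 0.142 + 3.39 + 0.16 = 45.65 ft²·°F·h/BTU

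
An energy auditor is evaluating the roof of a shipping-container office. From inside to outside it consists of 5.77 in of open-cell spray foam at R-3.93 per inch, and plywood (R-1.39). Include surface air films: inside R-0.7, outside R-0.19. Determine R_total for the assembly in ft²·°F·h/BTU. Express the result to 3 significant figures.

25.0 ft²·°F·h/BTU

5.77 × 3.93 = 22.68
R_total = 0.7 + 22.68 + 1.39 + 0.19 = 24.96 ft²·°F·h/BTU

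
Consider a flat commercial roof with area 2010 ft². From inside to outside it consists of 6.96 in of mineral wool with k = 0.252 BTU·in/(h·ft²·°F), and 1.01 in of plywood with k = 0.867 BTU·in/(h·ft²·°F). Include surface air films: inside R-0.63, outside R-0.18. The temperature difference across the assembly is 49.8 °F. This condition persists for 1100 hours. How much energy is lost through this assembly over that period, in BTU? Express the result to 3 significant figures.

3720000 BTU

6.96/0.252 = 27.62
1.01/0.867 = 1.165
R_total = 0.63 + 27.62 + 1.165 + 0.18 = 29.59 ft²·°F·h/BTU
Q = 2010 × 49.8 / 29.59 = 3382 BTU/h
E = 3382 × 1100 = 3721000 BTU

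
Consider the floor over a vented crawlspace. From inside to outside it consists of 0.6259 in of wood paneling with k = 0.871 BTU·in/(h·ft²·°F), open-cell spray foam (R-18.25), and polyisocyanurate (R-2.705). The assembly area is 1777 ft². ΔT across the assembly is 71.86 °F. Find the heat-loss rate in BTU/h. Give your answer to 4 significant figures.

5892 BTU/h

0.6259/0.871 = 0.7186
R_total = 0.7186 + 18.25 + 2.705 = 21.674 ft²·°F·h/BTU
Q = A·ΔT/R = 1777 × 71.86 / 21.674 = 5891.7 BTU/h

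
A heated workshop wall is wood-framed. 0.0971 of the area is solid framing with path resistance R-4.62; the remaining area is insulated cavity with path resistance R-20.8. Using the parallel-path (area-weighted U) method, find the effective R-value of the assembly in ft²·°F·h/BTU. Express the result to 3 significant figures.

15.5 ft²·°F·h/BTU

U_eff = 0.9029/20.8 + 0.0971/4.62 = 0.04341 + 0.02102 = 0.06443
R_eff = 1/U_eff = 15.52 ft²·°F·h/BTU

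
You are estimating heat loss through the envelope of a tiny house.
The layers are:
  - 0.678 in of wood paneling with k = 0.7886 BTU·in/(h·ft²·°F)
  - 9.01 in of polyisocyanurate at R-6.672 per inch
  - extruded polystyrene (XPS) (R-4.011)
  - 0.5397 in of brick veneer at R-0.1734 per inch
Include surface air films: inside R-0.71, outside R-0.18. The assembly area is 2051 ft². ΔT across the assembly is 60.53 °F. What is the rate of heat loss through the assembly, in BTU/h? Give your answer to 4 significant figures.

0.678/0.7886 = 0.85975
9.01 × 6.672 = 60.115
0.5397 × 0.1734 = 0.093584
R_total = 0.71 + 0.85975 + 60.115 + 4.011 + 0.093584 + 0.18 = 65.969 ft²·°F·h/BTU
Q = A·ΔT/R = 2051 × 60.53 / 65.969 = 1881.9 BTU/h

1882 BTU/h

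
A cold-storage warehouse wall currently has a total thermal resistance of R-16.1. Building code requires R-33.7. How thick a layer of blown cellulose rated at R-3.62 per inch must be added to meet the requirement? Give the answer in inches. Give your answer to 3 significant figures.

4.86 in

ΔR = 33.7 − 16.1 = 17.6 ft²·°F·h/BTU
L = ΔR / (R/in) = 17.6/3.62 = 4.862 in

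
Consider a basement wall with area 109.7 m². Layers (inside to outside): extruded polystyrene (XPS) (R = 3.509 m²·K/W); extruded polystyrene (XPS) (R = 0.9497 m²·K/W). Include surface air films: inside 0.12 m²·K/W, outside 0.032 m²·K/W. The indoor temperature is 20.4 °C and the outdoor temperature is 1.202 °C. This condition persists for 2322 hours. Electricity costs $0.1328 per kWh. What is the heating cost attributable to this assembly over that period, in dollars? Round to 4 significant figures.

R_total = 0.12 + 3.509 + 0.9497 + 0.032 = 4.6107 m²·K/W
Q = 109.7 × (20.4 − 1.202) / 4.6107 = 456.77 W
E = 456.77 W × 2322 h / 1000 = 1060.6 kWh
Cost = 1060.6 × 0.1328 = $140.85

140.8 dollars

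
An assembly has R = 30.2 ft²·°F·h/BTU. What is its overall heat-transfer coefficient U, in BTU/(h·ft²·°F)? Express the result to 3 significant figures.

0.0331 BTU/(h·ft²·°F)

U = 1/R = 1/30.2 = 0.03311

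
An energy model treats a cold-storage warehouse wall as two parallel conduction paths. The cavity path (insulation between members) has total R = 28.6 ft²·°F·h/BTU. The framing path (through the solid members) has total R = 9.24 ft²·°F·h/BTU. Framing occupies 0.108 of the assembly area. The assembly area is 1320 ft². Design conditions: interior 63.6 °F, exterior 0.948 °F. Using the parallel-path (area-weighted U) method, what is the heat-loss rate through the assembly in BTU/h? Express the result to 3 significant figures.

3550 BTU/h

U_eff = 0.892/28.6 + 0.108/9.24 = 0.03119 + 0.01169 = 0.04288
R_eff = 1/U_eff = 23.32 ft²·°F·h/BTU
Q = 1320 × (63.6 − 0.948) / 23.32 = 3546 BTU/h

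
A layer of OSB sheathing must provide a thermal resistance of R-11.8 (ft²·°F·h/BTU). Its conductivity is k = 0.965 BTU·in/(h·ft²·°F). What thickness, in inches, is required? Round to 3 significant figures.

L = R × k = 11.8 × 0.965 = 11.39 in

11.4 in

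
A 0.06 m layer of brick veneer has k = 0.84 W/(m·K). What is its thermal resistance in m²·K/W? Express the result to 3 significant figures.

0.0714 m²·K/W

R = L/k = 0.06/0.84 = 0.07143 m²·K/W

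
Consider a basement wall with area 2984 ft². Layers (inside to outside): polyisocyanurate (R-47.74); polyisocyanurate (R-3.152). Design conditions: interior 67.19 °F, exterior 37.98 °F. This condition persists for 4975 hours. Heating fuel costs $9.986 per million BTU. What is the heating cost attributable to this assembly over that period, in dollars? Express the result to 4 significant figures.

R_total = 47.74 + 3.152 = 50.892 ft²·°F·h/BTU
Q = 2984 × (67.19 − 37.98) / 50.892 = 1712.7 BTU/h
E = 1712.7 × 4975 = 8520700 BTU
Cost = 8520700/10⁶ × 9.986 = $85.087

85.09 dollars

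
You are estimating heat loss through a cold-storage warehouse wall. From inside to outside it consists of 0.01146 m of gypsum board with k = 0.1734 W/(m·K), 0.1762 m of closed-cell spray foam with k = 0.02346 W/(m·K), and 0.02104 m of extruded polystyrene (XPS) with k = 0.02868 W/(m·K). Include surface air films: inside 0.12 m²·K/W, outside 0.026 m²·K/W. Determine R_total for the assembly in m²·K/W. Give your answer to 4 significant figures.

8.456 m²·K/W

0.01146/0.1734 = 0.06609
0.1762/0.02346 = 7.5107
0.02104/0.02868 = 0.73361
R_total = 0.12 + 0.06609 + 7.5107 + 0.73361 + 0.026 = 8.4564 m²·K/W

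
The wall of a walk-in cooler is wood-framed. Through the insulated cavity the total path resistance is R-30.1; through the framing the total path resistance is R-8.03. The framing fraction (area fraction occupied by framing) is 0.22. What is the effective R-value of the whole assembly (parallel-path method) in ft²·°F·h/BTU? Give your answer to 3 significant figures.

18.8 ft²·°F·h/BTU

U_eff = 0.78/30.1 + 0.22/8.03 = 0.02591 + 0.0274 = 0.05331
R_eff = 1/U_eff = 18.76 ft²·°F·h/BTU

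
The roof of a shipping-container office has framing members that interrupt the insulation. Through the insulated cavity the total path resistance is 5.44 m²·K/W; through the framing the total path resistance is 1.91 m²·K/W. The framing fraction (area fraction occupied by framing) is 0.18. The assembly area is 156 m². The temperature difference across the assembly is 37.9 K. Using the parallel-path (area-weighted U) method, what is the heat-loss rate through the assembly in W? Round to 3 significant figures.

U_eff = 0.82/5.44 + 0.18/1.91 = 0.1507 + 0.09424 = 0.245
R_eff = 1/U_eff = 4.082 m²·K/W
Q = 156 × 37.9 / 4.082 = 1448 W

1450 W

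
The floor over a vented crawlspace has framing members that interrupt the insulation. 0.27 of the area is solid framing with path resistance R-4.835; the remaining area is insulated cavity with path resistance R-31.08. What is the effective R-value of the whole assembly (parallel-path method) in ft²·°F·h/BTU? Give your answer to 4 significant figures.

12.61 ft²·°F·h/BTU

U_eff = 0.73/31.08 + 0.27/4.835 = 0.023488 + 0.055843 = 0.079331
R_eff = 1/U_eff = 12.605 ft²·°F·h/BTU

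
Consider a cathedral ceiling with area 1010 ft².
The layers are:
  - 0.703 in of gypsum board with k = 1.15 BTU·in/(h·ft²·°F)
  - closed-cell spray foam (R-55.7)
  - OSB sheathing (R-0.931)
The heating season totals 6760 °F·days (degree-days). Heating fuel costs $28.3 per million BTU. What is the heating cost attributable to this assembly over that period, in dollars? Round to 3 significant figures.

81.0 dollars

0.703/1.15 = 0.6113
R_total = 0.6113 + 55.7 + 0.931 = 57.24 ft²·°F·h/BTU
E = A × HDD × 24 / R = 1010 × 6760 × 24 / 57.24 = 2863000 BTU
Cost = 2863000/10⁶ × 28.3 = $81.01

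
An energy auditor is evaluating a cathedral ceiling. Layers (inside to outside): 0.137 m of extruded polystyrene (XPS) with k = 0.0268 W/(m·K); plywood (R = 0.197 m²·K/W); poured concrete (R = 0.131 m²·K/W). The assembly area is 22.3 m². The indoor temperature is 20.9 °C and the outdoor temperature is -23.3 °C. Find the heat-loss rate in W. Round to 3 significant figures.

0.137/0.0268 = 5.112
R_total = 5.112 + 0.197 + 0.131 = 5.44 m²·K/W
Q = A·ΔT/R = 22.3 × (20.9 − (-23.3)) / 5.44 = 181.2 W

181 W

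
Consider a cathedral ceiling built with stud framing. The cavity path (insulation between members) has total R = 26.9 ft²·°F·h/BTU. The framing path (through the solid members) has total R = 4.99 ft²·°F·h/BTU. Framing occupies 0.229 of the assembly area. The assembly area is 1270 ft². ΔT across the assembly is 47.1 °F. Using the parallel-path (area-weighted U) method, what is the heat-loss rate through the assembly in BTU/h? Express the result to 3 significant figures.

4460 BTU/h

U_eff = 0.771/26.9 + 0.229/4.99 = 0.02866 + 0.04589 = 0.07455
R_eff = 1/U_eff = 13.41 ft²·°F·h/BTU
Q = 1270 × 47.1 / 13.41 = 4460 BTU/h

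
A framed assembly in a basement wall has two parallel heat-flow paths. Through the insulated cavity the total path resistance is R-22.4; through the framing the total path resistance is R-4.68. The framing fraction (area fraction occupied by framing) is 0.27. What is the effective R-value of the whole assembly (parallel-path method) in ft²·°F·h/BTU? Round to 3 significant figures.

U_eff = 0.73/22.4 + 0.27/4.68 = 0.03259 + 0.05769 = 0.09028
R_eff = 1/U_eff = 11.08 ft²·°F·h/BTU

11.1 ft²·°F·h/BTU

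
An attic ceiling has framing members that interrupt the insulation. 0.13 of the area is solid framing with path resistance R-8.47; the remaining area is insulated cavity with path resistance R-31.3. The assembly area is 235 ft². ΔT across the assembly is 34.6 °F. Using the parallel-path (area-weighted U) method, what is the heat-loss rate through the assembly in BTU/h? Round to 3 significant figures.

351 BTU/h

U_eff = 0.87/31.3 + 0.13/8.47 = 0.0278 + 0.01535 = 0.04314
R_eff = 1/U_eff = 23.18 ft²·°F·h/BTU
Q = 235 × 34.6 / 23.18 = 350.8 BTU/h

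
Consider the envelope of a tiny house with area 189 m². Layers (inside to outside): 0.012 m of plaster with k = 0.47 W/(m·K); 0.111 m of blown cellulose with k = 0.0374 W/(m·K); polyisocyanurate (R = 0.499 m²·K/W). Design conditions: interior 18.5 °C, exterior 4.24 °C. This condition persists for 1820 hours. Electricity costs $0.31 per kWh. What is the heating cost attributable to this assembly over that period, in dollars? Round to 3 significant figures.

0.012/0.47 = 0.02553
0.111/0.0374 = 2.968
R_total = 0.02553 + 2.968 + 0.499 = 3.492 m²·K/W
Q = 189 × (18.5 − 4.24) / 3.492 = 771.7 W
E = 771.7 W × 1820 h / 1000 = 1405 kWh
Cost = 1405 × 0.31 = $435.4

435 dollars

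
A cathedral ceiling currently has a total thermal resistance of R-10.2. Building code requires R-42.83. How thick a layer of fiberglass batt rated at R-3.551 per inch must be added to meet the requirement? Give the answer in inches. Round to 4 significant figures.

9.189 in

ΔR = 42.83 − 10.2 = 32.63 ft²·°F·h/BTU
L = ΔR / (R/in) = 32.63/3.551 = 9.189 in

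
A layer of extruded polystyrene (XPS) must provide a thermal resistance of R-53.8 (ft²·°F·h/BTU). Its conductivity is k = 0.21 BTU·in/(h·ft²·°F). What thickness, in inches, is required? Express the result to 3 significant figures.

L = R × k = 53.8 × 0.21 = 11.3 in

11.3 in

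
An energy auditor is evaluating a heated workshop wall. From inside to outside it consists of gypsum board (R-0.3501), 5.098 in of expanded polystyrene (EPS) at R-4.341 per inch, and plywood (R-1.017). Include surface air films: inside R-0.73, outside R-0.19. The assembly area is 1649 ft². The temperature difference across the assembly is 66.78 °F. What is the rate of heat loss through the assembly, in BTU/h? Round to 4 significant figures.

5.098 × 4.341 = 22.13
R_total = 0.73 + 0.3501 + 22.13 + 1.017 + 0.19 = 24.418 ft²·°F·h/BTU
Q = A·ΔT/R = 1649 × 66.78 / 24.418 = 4509.9 BTU/h

4510 BTU/h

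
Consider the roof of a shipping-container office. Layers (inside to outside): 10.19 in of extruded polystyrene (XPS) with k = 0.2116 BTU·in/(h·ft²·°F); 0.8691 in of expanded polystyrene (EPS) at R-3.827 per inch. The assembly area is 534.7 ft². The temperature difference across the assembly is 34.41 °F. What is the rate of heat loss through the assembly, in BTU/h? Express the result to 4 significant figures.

357.4 BTU/h

10.19/0.2116 = 48.157
0.8691 × 3.827 = 3.326
R_total = 48.157 + 3.326 = 51.483 ft²·°F·h/BTU
Q = A·ΔT/R = 534.7 × 34.41 / 51.483 = 357.38 BTU/h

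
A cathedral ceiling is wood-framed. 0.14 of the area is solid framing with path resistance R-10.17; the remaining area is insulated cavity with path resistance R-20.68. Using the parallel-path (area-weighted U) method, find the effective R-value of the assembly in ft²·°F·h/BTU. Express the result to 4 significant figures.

U_eff = 0.86/20.68 + 0.14/10.17 = 0.041586 + 0.013766 = 0.055352
R_eff = 1/U_eff = 18.066 ft²·°F·h/BTU

18.07 ft²·°F·h/BTU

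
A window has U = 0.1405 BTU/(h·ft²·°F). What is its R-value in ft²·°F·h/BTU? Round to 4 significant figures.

R = 1/U = 1/0.1405 = 7.1174

7.117 ft²·°F·h/BTU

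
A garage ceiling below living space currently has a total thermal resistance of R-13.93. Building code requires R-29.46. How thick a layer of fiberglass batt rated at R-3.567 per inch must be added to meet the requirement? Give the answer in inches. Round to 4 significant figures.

4.354 in

ΔR = 29.46 − 13.93 = 15.53 ft²·°F·h/BTU
L = ΔR / (R/in) = 15.53/3.567 = 4.3538 in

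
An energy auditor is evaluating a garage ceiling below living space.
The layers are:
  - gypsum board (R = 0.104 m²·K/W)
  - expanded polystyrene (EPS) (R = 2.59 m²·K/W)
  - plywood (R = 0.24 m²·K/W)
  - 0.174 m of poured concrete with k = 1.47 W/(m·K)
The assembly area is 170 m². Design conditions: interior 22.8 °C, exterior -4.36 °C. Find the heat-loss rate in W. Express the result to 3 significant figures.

1510 W

0.174/1.47 = 0.1184
R_total = 0.104 + 2.59 + 0.24 + 0.1184 = 3.052 m²·K/W
Q = A·ΔT/R = 170 × (22.8 − (-4.36)) / 3.052 = 1513 W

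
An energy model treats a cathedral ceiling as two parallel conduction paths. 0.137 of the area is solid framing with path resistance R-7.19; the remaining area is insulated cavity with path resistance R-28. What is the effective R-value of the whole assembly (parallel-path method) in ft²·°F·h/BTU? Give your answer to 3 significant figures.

U_eff = 0.863/28 + 0.137/7.19 = 0.03082 + 0.01905 = 0.04988
R_eff = 1/U_eff = 20.05 ft²·°F·h/BTU

20.0 ft²·°F·h/BTU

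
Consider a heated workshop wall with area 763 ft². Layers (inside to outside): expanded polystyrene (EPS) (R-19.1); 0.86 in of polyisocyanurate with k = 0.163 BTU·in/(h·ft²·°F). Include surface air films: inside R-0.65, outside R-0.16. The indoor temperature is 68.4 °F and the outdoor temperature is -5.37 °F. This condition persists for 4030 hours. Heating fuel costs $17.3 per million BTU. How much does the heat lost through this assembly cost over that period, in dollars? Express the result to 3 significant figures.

0.86/0.163 = 5.276
R_total = 0.65 + 19.1 + 5.276 + 0.16 = 25.19 ft²·°F·h/BTU
Q = 763 × (68.4 − (-5.37)) / 25.19 = 2235 BTU/h
E = 2235 × 4030 = 9006000 BTU
Cost = 9006000/10⁶ × 17.3 = $155.8

156 dollars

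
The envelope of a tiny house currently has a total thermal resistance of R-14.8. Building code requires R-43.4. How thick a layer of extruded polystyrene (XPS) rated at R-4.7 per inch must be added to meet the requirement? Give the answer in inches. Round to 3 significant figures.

ΔR = 43.4 − 14.8 = 28.6 ft²·°F·h/BTU
L = ΔR / (R/in) = 28.6/4.7 = 6.085 in

6.09 in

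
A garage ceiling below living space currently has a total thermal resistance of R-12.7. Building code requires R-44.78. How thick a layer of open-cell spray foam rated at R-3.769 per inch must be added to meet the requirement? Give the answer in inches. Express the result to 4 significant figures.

ΔR = 44.78 − 12.7 = 32.08 ft²·°F·h/BTU
L = ΔR / (R/in) = 32.08/3.769 = 8.5115 in

8.512 in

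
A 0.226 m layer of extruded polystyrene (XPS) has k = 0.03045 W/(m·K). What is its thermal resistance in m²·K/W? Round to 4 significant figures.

7.422 m²·K/W

R = L/k = 0.226/0.03045 = 7.422 m²·K/W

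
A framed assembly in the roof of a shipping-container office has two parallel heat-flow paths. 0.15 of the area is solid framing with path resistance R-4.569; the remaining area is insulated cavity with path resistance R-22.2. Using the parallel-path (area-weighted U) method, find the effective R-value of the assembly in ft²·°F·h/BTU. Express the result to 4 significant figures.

14.06 ft²·°F·h/BTU

U_eff = 0.85/22.2 + 0.15/4.569 = 0.038288 + 0.03283 = 0.071118
R_eff = 1/U_eff = 14.061 ft²·°F·h/BTU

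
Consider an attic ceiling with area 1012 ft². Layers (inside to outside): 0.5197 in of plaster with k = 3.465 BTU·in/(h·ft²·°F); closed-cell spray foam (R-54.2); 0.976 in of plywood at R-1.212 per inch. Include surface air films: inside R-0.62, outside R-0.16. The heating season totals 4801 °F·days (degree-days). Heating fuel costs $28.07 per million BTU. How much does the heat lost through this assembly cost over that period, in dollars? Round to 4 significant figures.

0.5197/3.465 = 0.14999
0.976 × 1.212 = 1.1829
R_total = 0.62 + 0.14999 + 54.2 + 1.1829 + 0.16 = 56.313 ft²·°F·h/BTU
E = A × HDD × 24 / R = 1012 × 4801 × 24 / 56.313 = 2070700 BTU
Cost = 2070700/10⁶ × 28.07 = $58.124

58.12 dollars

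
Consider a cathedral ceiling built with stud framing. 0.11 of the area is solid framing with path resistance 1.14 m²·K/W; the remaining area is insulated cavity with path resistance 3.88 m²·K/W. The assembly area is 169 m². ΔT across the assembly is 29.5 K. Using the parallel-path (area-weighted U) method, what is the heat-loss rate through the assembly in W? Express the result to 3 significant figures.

1620 W

U_eff = 0.89/3.88 + 0.11/1.14 = 0.2294 + 0.09649 = 0.3259
R_eff = 1/U_eff = 3.069 m²·K/W
Q = 169 × 29.5 / 3.069 = 1625 W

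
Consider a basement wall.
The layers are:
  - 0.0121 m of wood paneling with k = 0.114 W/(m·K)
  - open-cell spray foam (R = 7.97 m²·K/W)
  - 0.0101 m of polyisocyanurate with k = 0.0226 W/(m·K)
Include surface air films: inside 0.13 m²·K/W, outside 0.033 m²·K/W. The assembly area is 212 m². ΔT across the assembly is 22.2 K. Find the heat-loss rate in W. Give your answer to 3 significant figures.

542 W

0.0121/0.114 = 0.1061
0.0101/0.0226 = 0.4469
R_total = 0.13 + 0.1061 + 7.97 + 0.4469 + 0.033 = 8.686 m²·K/W
Q = A·ΔT/R = 212 × 22.2 / 8.686 = 541.8 W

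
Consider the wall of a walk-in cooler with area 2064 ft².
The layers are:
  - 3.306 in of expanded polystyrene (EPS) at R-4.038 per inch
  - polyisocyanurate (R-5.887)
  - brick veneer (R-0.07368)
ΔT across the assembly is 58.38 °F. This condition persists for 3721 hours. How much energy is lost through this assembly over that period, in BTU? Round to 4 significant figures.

3.306 × 4.038 = 13.35
R_total = 13.35 + 5.887 + 0.07368 = 19.31 ft²·°F·h/BTU
Q = 2064 × 58.38 / 19.31 = 6240 BTU/h
E = 6240 × 3721 = 23219000 BTU

23220000 BTU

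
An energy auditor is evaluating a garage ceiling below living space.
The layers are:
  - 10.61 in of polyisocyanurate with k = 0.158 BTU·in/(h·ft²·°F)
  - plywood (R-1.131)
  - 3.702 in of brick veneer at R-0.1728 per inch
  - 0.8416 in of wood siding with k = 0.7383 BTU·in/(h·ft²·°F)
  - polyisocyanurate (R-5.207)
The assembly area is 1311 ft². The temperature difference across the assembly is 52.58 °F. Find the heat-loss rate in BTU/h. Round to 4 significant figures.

10.61/0.158 = 67.152
3.702 × 0.1728 = 0.63971
0.8416/0.7383 = 1.1399
R_total = 67.152 + 1.131 + 0.63971 + 1.1399 + 5.207 = 75.27 ft²·°F·h/BTU
Q = A·ΔT/R = 1311 × 52.58 / 75.27 = 915.81 BTU/h

915.8 BTU/h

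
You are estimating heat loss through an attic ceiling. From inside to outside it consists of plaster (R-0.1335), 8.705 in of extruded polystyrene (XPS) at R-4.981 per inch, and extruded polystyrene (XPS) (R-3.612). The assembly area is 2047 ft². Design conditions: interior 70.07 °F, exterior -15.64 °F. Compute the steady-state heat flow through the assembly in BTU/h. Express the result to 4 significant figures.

8.705 × 4.981 = 43.36
R_total = 0.1335 + 43.36 + 3.612 = 47.105 ft²·°F·h/BTU
Q = A·ΔT/R = 2047 × (70.07 − (-15.64)) / 47.105 = 3724.6 BTU/h

3725 BTU/h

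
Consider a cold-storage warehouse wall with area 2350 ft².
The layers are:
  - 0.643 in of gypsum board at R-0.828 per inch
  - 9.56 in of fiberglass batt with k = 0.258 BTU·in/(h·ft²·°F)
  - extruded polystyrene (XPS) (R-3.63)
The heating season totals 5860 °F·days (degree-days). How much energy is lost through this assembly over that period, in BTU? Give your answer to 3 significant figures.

0.643 × 0.828 = 0.5324
9.56/0.258 = 37.05
R_total = 0.5324 + 37.05 + 3.63 = 41.22 ft²·°F·h/BTU
E = A × HDD × 24 / R = 2350 × 5860 × 24 / 41.22 = 8019000 BTU

8020000 BTU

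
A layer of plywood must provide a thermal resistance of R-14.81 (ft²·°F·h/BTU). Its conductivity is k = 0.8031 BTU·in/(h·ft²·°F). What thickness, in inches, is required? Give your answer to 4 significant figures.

L = R × k = 14.81 × 0.8031 = 11.894 in

11.89 in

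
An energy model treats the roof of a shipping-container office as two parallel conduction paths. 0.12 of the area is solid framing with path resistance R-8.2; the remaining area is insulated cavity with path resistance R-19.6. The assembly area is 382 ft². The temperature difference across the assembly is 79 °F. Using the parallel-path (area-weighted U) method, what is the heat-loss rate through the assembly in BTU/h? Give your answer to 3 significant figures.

U_eff = 0.88/19.6 + 0.12/8.2 = 0.0449 + 0.01463 = 0.05953
R_eff = 1/U_eff = 16.8 ft²·°F·h/BTU
Q = 382 × 79 / 16.8 = 1797 BTU/h

1800 BTU/h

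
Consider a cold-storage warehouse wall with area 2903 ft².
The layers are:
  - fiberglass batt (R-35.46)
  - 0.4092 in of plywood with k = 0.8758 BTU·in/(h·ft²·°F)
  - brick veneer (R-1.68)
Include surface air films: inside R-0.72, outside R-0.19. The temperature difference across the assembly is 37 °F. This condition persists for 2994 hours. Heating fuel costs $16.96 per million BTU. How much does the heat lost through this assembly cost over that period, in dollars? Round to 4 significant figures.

0.4092/0.8758 = 0.46723
R_total = 0.72 + 35.46 + 0.46723 + 1.68 + 0.19 = 38.517 ft²·°F·h/BTU
Q = 2903 × 37 / 38.517 = 2788.6 BTU/h
E = 2788.6 × 2994 = 8349200 BTU
Cost = 8349200/10⁶ × 16.96 = $141.6

141.6 dollars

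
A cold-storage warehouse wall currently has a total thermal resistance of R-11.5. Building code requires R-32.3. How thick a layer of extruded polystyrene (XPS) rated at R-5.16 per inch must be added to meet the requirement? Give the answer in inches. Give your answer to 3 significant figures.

4.03 in

ΔR = 32.3 − 11.5 = 20.8 ft²·°F·h/BTU
L = ΔR / (R/in) = 20.8/5.16 = 4.031 in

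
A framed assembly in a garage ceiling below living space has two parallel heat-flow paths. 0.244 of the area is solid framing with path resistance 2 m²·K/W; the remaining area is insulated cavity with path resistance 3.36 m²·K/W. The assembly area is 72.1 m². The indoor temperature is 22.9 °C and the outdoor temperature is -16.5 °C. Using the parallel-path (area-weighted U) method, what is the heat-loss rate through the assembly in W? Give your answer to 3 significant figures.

U_eff = 0.756/3.36 + 0.244/2 = 0.225 + 0.122 = 0.347
R_eff = 1/U_eff = 2.882 m²·K/W
Q = 72.1 × (22.9 − (-16.5)) / 2.882 = 985.7 W

986 W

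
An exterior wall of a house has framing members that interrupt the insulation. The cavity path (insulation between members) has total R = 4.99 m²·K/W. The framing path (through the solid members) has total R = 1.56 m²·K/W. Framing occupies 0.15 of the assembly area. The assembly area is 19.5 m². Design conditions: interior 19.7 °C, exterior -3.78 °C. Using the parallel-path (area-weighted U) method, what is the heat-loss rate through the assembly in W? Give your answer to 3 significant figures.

122 W

U_eff = 0.85/4.99 + 0.15/1.56 = 0.1703 + 0.09615 = 0.2665
R_eff = 1/U_eff = 3.752 m²·K/W
Q = 19.5 × (19.7 − (-3.78)) / 3.752 = 122 W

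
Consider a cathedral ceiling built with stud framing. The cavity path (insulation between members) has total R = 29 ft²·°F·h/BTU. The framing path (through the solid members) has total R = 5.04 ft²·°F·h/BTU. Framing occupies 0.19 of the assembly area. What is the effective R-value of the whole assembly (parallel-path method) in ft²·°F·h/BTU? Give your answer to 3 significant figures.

15.2 ft²·°F·h/BTU

U_eff = 0.81/29 + 0.19/5.04 = 0.02793 + 0.0377 = 0.06563
R_eff = 1/U_eff = 15.24 ft²·°F·h/BTU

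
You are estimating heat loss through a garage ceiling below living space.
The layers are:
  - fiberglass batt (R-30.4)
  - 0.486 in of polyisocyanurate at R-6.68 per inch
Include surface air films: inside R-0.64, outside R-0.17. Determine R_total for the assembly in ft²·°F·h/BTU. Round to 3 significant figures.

0.486 × 6.68 = 3.246
R_total = 0.64 + 30.4 + 3.246 + 0.17 = 34.46 ft²·°F·h/BTU

34.5 ft²·°F·h/BTU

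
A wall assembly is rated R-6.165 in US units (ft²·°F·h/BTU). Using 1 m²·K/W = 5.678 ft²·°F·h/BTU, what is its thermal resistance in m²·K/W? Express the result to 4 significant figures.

R_SI = 6.165/5.678 = 1.0858

1.086 m²·K/W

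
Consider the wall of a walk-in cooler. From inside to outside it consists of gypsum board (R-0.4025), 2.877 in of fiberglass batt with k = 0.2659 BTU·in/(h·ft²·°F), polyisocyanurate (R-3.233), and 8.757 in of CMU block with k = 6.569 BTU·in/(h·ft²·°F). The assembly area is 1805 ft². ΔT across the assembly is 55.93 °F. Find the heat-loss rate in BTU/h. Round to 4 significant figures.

2.877/0.2659 = 10.82
8.757/6.569 = 1.3331
R_total = 0.4025 + 10.82 + 3.233 + 1.3331 = 15.788 ft²·°F·h/BTU
Q = A·ΔT/R = 1805 × 55.93 / 15.788 = 6394.2 BTU/h

6394 BTU/h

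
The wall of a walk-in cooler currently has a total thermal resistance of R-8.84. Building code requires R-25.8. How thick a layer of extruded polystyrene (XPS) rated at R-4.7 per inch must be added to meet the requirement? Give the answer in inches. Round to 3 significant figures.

ΔR = 25.8 − 8.84 = 16.96 ft²·°F·h/BTU
L = ΔR / (R/in) = 16.96/4.7 = 3.609 in

3.61 in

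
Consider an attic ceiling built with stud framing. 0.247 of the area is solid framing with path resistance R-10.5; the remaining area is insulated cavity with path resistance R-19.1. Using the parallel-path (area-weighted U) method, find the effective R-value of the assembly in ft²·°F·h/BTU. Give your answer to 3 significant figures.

15.9 ft²·°F·h/BTU

U_eff = 0.753/19.1 + 0.247/10.5 = 0.03942 + 0.02352 = 0.06295
R_eff = 1/U_eff = 15.89 ft²·°F·h/BTU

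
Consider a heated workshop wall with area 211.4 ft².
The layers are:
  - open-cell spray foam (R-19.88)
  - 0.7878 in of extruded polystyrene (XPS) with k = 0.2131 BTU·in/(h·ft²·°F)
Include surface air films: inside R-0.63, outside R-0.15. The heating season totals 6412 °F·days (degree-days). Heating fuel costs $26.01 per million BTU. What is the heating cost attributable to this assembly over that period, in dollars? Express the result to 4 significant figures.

0.7878/0.2131 = 3.6969
R_total = 0.63 + 19.88 + 3.6969 + 0.15 = 24.357 ft²·°F·h/BTU
E = A × HDD × 24 / R = 211.4 × 6412 × 24 / 24.357 = 1335600 BTU
Cost = 1335600/10⁶ × 26.01 = $34.74

34.74 dollars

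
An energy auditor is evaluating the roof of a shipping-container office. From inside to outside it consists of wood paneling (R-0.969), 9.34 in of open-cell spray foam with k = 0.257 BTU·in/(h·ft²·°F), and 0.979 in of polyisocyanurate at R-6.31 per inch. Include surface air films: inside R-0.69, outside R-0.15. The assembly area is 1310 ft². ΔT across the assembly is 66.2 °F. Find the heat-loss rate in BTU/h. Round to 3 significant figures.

9.34/0.257 = 36.34
0.979 × 6.31 = 6.177
R_total = 0.69 + 0.969 + 36.34 + 6.177 + 0.15 = 44.33 ft²·°F·h/BTU
Q = A·ΔT/R = 1310 × 66.2 / 44.33 = 1956 BTU/h

1960 BTU/h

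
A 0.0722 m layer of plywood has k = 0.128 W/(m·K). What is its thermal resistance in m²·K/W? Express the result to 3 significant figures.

R = L/k = 0.0722/0.128 = 0.5641 m²·K/W

0.564 m²·K/W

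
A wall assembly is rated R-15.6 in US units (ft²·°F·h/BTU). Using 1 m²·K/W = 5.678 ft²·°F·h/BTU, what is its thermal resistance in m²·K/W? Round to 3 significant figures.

R_SI = 15.6/5.678 = 2.747

2.75 m²·K/W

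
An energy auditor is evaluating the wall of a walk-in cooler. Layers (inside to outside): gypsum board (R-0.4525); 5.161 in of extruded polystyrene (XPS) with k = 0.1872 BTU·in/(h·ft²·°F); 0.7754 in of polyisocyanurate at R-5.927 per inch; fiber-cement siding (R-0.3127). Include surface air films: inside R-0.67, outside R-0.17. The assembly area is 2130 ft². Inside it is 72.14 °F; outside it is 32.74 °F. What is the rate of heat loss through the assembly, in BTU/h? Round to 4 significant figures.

5.161/0.1872 = 27.569
0.7754 × 5.927 = 4.5958
R_total = 0.67 + 0.4525 + 27.569 + 4.5958 + 0.3127 + 0.17 = 33.77 ft²·°F·h/BTU
Q = A·ΔT/R = 2130 × (72.14 − 32.74) / 33.77 = 2485.1 BTU/h

2485 BTU/h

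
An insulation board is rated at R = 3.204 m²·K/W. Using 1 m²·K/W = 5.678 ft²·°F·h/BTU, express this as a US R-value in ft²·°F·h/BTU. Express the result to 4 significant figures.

R_US = 3.204 × 5.678 = 18.192

18.19 ft²·°F·h/BTU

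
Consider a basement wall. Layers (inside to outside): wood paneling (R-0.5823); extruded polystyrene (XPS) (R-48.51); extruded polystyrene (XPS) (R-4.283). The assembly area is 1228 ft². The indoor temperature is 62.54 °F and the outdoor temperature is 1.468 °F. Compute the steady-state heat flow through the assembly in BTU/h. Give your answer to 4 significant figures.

1405 BTU/h

R_total = 0.5823 + 48.51 + 4.283 = 53.375 ft²·°F·h/BTU
Q = A·ΔT/R = 1228 × (62.54 − 1.468) / 53.375 = 1405.1 BTU/h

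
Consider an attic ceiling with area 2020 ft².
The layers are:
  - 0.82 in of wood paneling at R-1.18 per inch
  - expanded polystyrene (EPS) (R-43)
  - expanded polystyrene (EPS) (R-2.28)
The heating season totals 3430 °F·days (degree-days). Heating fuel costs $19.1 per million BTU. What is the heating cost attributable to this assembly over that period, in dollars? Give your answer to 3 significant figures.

0.82 × 1.18 = 0.9676
R_total = 0.9676 + 43 + 2.28 = 46.25 ft²·°F·h/BTU
E = A × HDD × 24 / R = 2020 × 3430 × 24 / 46.25 = 3596000 BTU
Cost = 3596000/10⁶ × 19.1 = $68.68

68.7 dollars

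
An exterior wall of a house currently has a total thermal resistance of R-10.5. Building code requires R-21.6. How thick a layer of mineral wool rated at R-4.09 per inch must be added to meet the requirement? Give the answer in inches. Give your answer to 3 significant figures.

2.71 in

ΔR = 21.6 − 10.5 = 11.1 ft²·°F·h/BTU
L = ΔR / (R/in) = 11.1/4.09 = 2.714 in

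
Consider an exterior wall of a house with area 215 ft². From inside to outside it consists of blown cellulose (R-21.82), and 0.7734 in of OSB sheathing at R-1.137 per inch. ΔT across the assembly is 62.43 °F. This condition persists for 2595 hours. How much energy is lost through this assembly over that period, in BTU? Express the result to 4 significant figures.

1534000 BTU

0.7734 × 1.137 = 0.87936
R_total = 21.82 + 0.87936 = 22.699 ft²·°F·h/BTU
Q = 215 × 62.43 / 22.699 = 591.31 BTU/h
E = 591.31 × 2595 = 1534500 BTU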